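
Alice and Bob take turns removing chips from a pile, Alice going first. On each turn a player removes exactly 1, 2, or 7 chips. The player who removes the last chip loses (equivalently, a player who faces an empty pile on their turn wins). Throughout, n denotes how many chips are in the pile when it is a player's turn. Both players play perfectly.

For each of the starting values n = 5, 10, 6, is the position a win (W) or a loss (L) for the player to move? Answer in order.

Build the W/L table. Terminal = W. A non-terminal position is W if it has a move to some L; otherwise it is L.
n=0: no move; the opponent has just taken the last chip and therefore loses → W
n=1: L (sole option 0(W) is W)
n=2: W (go to 1, an L position)
n=3: W (go to 1, an L position)
n=4: L (options 3(W), 2(W) are all W)
n=5: W (go to 4, an L position)
n=6: W (go to 4, an L position)
n=7: L (options 6(W), 5(W), 0(W) are all W)
n=8: W (go to 7, an L position)
n=9: W (go to 7, an L position)
n=10: L (options 9(W), 8(W), 3(W) are all W)

5: W, 10: L, 6: W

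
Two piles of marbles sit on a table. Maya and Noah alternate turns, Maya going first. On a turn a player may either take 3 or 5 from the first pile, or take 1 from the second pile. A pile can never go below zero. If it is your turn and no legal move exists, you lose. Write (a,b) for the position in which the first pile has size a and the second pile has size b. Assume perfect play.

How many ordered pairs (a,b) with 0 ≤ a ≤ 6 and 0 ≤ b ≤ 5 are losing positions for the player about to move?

Build the W/L table. Terminal = L. A non-terminal position is W if it has a move to some L; otherwise it is L.
Every move lowers a or b (never raises either), so fill the grid row by row in increasing a, and left to right within a row: each cell's successors are then already labelled.
      b=0  b=1  b=2  b=3  b=4  b=5
a=0:    L    W    L    W    L    W
a=1:    L    W    L    W    L    W
a=2:    L    W    L    W    L    W
a=3:    W    L    W    L    W    L
a=4:    W    L    W    L    W    L
a=5:    W    L    W    L    W    L
a=6:    W    W    W    W    W    W
Cells with no legal move (terminal, hence L): (0,0), (1,0), (2,0).
The remaining L cells, each justified by listing all of its moves:
(0,2): →(0,1)(W) only, which is W, so L
(0,4): →(0,3)(W) only, which is W, so L
(1,2): →(1,1)(W) only, which is W, so L
(1,4): →(1,3)(W) only, which is W, so L
(2,2): →(2,1)(W) only, which is W, so L
(2,4): →(2,3)(W) only, which is W, so L
(3,1): →(0,1)(W), (3,0)(W) — all W, so L
(3,3): →(0,3)(W), (3,2)(W) — all W, so L
(3,5): →(0,5)(W), (3,4)(W) — all W, so L
(4,1): →(1,1)(W), (4,0)(W) — all W, so L
(4,3): →(1,3)(W), (4,2)(W) — all W, so L
(4,5): →(1,5)(W), (4,4)(W) — all W, so L
(5,1): →(2,1)(W), (0,1)(W), (5,0)(W) — all W, so L
(5,3): →(2,3)(W), (0,3)(W), (5,2)(W) — all W, so L
(5,5): →(2,5)(W), (0,5)(W), (5,4)(W) — all W, so L
Every other cell has at least one move into one of the L cells above, so it is W.
L cells per row: a=0: 3, a=1: 3, a=2: 3, a=3: 3, a=4: 3, a=5: 3, a=6: 0; total 18.

18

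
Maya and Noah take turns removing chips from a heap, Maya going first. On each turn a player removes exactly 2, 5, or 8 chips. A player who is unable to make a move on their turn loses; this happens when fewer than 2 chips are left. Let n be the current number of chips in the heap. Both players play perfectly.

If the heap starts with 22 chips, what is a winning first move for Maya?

Remove 2, leaving 20.

Use the standard recursion: the mover loses at a terminal position; elsewhere, the mover wins exactly when some move hands the opponent an L position.
n=0: no move → L
n=1: no move → L
n=2: can move to 0, which is L ⇒ W
n=3: can move to 1, which is L ⇒ W
n=4: the only move is to 2(W), a W ⇒ L
n=5: can move to 0, which is L ⇒ W
n=6: can move to 4, which is L ⇒ W
n=7: moves to 5(W), 2(W); every one is W ⇒ L
n=8: can move to 0, which is L ⇒ W
n=9: can move to 7, which is L ⇒ W
n=10: moves to 8(W), 5(W), 2(W); every one is W ⇒ L
n=11: moves to 9(W), 6(W), 3(W); every one is W ⇒ L
n=12: can move to 10, which is L ⇒ W
n=13: can move to 11, which is L ⇒ W
n=14: moves to 12(W), 9(W), 6(W); every one is W ⇒ L
n=15: can move to 10, which is L ⇒ W
n=16: can move to 14, which is L ⇒ W
n=17: moves to 15(W), 12(W), 9(W); every one is W ⇒ L
n=18: can move to 10, which is L ⇒ W
n=19: can move to 17, which is L ⇒ W
n=20: moves to 18(W), 15(W), 12(W); every one is W ⇒ L
n=21: moves to 19(W), 16(W), 13(W); every one is W ⇒ L
n=22: can move to 20, which is L ⇒ W
From 22, the L positions reachable in one move are: 20, 17, 14. Any move reaching one of these is winning.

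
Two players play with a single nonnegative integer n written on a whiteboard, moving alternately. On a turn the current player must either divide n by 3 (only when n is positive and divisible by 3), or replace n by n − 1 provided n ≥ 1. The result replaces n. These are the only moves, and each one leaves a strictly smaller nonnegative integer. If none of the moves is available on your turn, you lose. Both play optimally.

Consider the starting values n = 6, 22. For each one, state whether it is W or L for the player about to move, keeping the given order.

Compute win/loss labels from the base case upward. A position with no move is L. Any other position is W if it can reach an L in one move, else L.
n=0: no move → L
n=1: can move to 0, which is L ⇒ W
n=2: the only move is to 1(W), a W ⇒ L
n=3: can move to 2, which is L ⇒ W
n=4: the only move is to 3(W), a W ⇒ L
n=5: can move to 4, which is L ⇒ W
n=6: can move to 2, which is L ⇒ W
n=7: the only move is to 6(W), a W ⇒ L
n=8: can move to 7, which is L ⇒ W
n=9: moves to 3(W), 8(W); every one is W ⇒ L
n=10: can move to 9, which is L ⇒ W
n=11: the only move is to 10(W), a W ⇒ L
n=12: can move to 4, which is L ⇒ W
n=13: the only move is to 12(W), a W ⇒ L
n=14: can move to 13, which is L ⇒ W
n=15: moves to 5(W), 14(W); every one is W ⇒ L
n=16: can move to 15, which is L ⇒ W
n=17: the only move is to 16(W), a W ⇒ L
n=18: can move to 17, which is L ⇒ W
n=19: the only move is to 18(W), a W ⇒ L
n=20: can move to 19, which is L ⇒ W
n=21: can move to 7, which is L ⇒ W
n=22: the only move is to 21(W), a W ⇒ L

6: W, 22: L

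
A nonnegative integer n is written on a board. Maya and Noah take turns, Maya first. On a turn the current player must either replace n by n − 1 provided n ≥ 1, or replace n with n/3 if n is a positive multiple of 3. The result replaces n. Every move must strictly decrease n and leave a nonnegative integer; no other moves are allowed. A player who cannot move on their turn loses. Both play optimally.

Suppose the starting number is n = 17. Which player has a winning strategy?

Noah wins.

Label each position W (a win for the player to move) or L (a loss). A position with no legal move is L; any other position is W exactly when some move reaches an L, and L when every move reaches a W.
n=0: no move → L
n=1: →0(L), so W
n=2: →1(W) only, which is W, so L
n=3: →2(L), so W
n=4: →3(W) only, which is W, so L
n=5: →4(L), so W
n=6: →2(L), so W
n=7: →6(W) only, which is W, so L
n=8: →7(L), so W
n=9: →3(W), 8(W) — all W, so L
n=10: →9(L), so W
n=11: →10(W) only, which is W, so L
n=12: →4(L), so W
n=13: →12(W) only, which is W, so L
n=14: →13(L), so W
n=15: →5(W), 14(W) — all W, so L
n=16: →15(L), so W
n=17: →16(W) only, which is W, so L
Every move from 17 reaches a W position, so the mover loses.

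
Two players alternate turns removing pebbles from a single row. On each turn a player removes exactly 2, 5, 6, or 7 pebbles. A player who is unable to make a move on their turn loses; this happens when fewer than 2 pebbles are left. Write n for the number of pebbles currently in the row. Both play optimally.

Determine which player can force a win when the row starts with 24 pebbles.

Use the standard recursion: the mover loses at a terminal position; elsewhere, the mover wins exactly when some move hands the opponent an L position.
n=0: no move → L
n=1: no move → L
n=2: →0(L), so W
n=3: →1(L), so W
n=4: →2(W) only, which is W, so L
n=5: →0(L), so W
n=6: →4(L), so W
n=7: →1(L), so W
n=8: →1(L), so W
n=9: →4(L), so W
n=10: →4(L), so W
n=11: →4(L), so W
n=12: →10(W), 7(W), 6(W), 5(W) — all W, so L
n=13: →11(W), 8(W), 7(W), 6(W) — all W, so L
n=14: →12(L), so W
n=15: →13(L), so W
n=16: →14(W), 11(W), 10(W), 9(W) — all W, so L
n=17: →12(L), so W
n=18: →16(L), so W
n=19: →13(L), so W
n=20: →13(L), so W
n=21: →16(L), so W
n=22: →16(L), so W
n=23: →16(L), so W
n=24: →22(W), 19(W), 18(W), 17(W) — all W, so L
Every move from 24 reaches a W position, so the mover loses.

The second player wins.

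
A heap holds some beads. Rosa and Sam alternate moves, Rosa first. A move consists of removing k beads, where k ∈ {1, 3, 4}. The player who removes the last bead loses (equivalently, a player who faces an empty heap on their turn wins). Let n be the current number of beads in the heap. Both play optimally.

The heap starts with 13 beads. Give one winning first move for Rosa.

Build the W/L table. Terminal = W. A non-terminal position is W if it has a move to some L; otherwise it is L.
n=0: no move; the opponent has just taken the last bead and therefore loses → W
n=1: L (sole option 0(W) is W)
n=2: W (go to 1, an L position)
n=3: L (options 2(W), 0(W) are all W)
n=4: W (go to 3, an L position)
n=5: W (go to 1, an L position)
n=6: W (go to 3, an L position)
n=7: W (go to 3, an L position)
n=8: L (options 7(W), 5(W), 4(W) are all W)
n=9: W (go to 8, an L position)
n=10: L (options 9(W), 7(W), 6(W) are all W)
n=11: W (go to 10, an L position)
n=12: W (go to 8, an L position)
n=13: W (go to 10, an L position)
From 13, the L positions reachable in one move are: 10.

Remove 3, leaving 10.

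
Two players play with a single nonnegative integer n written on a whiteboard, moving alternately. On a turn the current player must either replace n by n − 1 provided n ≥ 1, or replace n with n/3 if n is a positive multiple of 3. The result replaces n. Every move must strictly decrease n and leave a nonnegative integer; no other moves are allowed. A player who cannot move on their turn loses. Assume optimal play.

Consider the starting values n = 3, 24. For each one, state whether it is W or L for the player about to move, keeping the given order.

3: W, 24: L

Compute win/loss labels from the base case upward. A position with no move is L. Any other position is W if it can reach an L in one move, else L.
n=0: no move → L
n=1: →0(L), so W
n=2: →1(W) only, which is W, so L
n=3: →2(L), so W
n=4: →3(W) only, which is W, so L
n=5: →4(L), so W
n=6: →2(L), so W
n=7: →6(W) only, which is W, so L
n=8: →7(L), so W
n=9: →3(W), 8(W) — all W, so L
n=10: →9(L), so W
n=11: →10(W) only, which is W, so L
n=12: →4(L), so W
n=13: →12(W) only, which is W, so L
n=14: →13(L), so W
n=15: →5(W), 14(W) — all W, so L
n=16: →15(L), so W
n=17: →16(W) only, which is W, so L
n=18: →17(L), so W
n=19: →18(W) only, which is W, so L
n=20: →19(L), so W
n=21: →7(L), so W
n=22: →21(W) only, which is W, so L
n=23: →22(L), so W
n=24: →8(W), 23(W) — all W, so L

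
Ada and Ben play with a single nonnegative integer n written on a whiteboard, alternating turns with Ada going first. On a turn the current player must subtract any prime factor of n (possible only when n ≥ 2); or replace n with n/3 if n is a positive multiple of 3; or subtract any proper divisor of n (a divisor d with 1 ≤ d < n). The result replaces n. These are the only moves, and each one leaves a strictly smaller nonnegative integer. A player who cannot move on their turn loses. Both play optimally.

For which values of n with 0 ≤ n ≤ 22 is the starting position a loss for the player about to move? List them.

0, 1, 4, 9, 14, 20

Classify positions by backward induction: terminal positions (no move available) are L. From any other position, the mover wins iff some move reaches an L.
n=0: no move → L
n=1: no move → L
n=2: can move to 0, which is L ⇒ W
n=3: can move to 0, which is L ⇒ W
n=4: moves to 2(W), 3(W); every one is W ⇒ L
n=5: can move to 0, which is L ⇒ W
n=6: can move to 4, which is L ⇒ W
n=7: can move to 0, which is L ⇒ W
n=8: can move to 4, which is L ⇒ W
n=9: moves to 3(W), 6(W), 8(W); every one is W ⇒ L
n=10: can move to 9, which is L ⇒ W
n=11: can move to 0, which is L ⇒ W
n=12: can move to 4, which is L ⇒ W
n=13: can move to 0, which is L ⇒ W
n=14: moves to 7(W), 12(W), 13(W); every one is W ⇒ L
n=15: can move to 14, which is L ⇒ W
n=16: can move to 14, which is L ⇒ W
n=17: can move to 0, which is L ⇒ W
n=18: can move to 9, which is L ⇒ W
n=19: can move to 0, which is L ⇒ W
n=20: moves to 10(W), 15(W), 16(W), 18(W), 19(W); every one is W ⇒ L
n=21: can move to 14, which is L ⇒ W
n=22: can move to 20, which is L ⇒ W
Reading off the rows marked L gives the requested list; there are 6 such values of n.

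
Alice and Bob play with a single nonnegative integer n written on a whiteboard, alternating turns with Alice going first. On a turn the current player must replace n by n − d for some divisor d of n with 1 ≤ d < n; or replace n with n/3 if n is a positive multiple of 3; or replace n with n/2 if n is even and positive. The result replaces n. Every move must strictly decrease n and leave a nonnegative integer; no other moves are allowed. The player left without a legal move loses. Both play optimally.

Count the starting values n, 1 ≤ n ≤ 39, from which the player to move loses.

Use the standard recursion: the mover loses at a terminal position; elsewhere, the mover wins exactly when some move hands the opponent an L position.
n=0: no move → L
n=1: no move → L
n=2: reaches L-position 1 → W
n=3: reaches L-position 1 → W
n=4: only reaches 2(W), 3(W), all W → L
n=5: reaches L-position 4 → W
n=6: reaches L-position 4 → W
n=7: only reaches 6(W), which is W → L
n=8: reaches L-position 4 → W
n=9: only reaches 3(W), 6(W), 8(W), all W → L
n=10: reaches L-position 9 → W
n=11: only reaches 10(W), which is W → L
n=12: reaches L-position 4 → W
n=13: only reaches 12(W), which is W → L
n=14: reaches L-position 7 → W
n=15: only reaches 5(W), 10(W), 12(W), 14(W), all W → L
n=16: reaches L-position 15 → W
n=17: only reaches 16(W), which is W → L
n=18: reaches L-position 9 → W
n=19: only reaches 18(W), which is W → L
n=20: reaches L-position 15 → W
n=21: reaches L-position 7 → W
n=22: reaches L-position 11 → W
n=23: only reaches 22(W), which is W → L
n=24: reaches L-position 23 → W
n=25: only reaches 20(W), 24(W), all W → L
n=26: reaches L-position 13 → W
n=27: reaches L-position 9 → W
n=28: only reaches 14(W), 21(W), 24(W), 26(W), 27(W), all W → L
n=29: reaches L-position 28 → W
n=30: reaches L-position 15 → W
n=31: only reaches 30(W), which is W → L
n=32: reaches L-position 28 → W
n=33: reaches L-position 11 → W
n=34: reaches L-position 17 → W
n=35: reaches L-position 28 → W
n=36: only reaches 12(W), 18(W), 24(W), 27(W), 30(W), 32(W), 33(W), 34(W), 35(W), all W → L
n=37: reaches L-position 36 → W
n=38: reaches L-position 19 → W
n=39: reaches L-position 13 → W
L entries with 1 ≤ n ≤ 39 (n=0 is outside the asked range and is not counted): n = 1, 4, 7, 9, 11, 13, 15, 17, 19, 23, 25, 28, 31, 36; that makes 14.

14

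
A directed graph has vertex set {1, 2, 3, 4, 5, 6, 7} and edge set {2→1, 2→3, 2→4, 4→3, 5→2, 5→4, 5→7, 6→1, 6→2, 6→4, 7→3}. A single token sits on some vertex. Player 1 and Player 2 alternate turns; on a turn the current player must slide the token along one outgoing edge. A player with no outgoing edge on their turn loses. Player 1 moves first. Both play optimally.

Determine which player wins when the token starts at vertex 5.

Work bottom-up. With no move the player to move loses. Otherwise the position is W if at least one move leads to an L position for the opponent, and L if every move leads to a W.
Every edge goes from a vertex to one that appears earlier in the order 1, 3, 7, 4, 2, 6, 5, so processing vertices in that order labels each vertex after all of its successors.
1: no outgoing edge → L
3: no outgoing edge → L
7: W (go to 3, an L position)
4: W (go to 3, an L position)
2: W (go to 3, an L position)
6: W (go to 1, an L position)
5: L (options 2(W), 4(W), 7(W) are all W)
The starting position 5 is L: whatever Player 1 does, the opponent receives a W position.

Player 2 wins.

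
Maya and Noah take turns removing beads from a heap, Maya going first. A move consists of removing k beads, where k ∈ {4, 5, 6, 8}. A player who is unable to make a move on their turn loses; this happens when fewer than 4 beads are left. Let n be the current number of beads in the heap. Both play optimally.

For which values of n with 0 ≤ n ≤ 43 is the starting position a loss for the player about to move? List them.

0, 1, 2, 3, 12, 13, 14, 15, 24, 25, 26, 27, 36, 37, 38, 39

Build the W/L table. Terminal = L. A non-terminal position is W if it has a move to some L; otherwise it is L.
n=0: no move → L
n=1: no move → L
n=2: no move → L
n=3: no move → L
n=4: reaches L-position 0 → W
n=5: reaches L-position 1 → W
n=6: reaches L-position 2 → W
n=7: reaches L-position 3 → W
n=8: reaches L-position 3 → W
n=9: reaches L-position 3 → W
n=10: reaches L-position 2 → W
n=11: reaches L-position 3 → W
n=12: only reaches 8(W), 7(W), 6(W), 4(W), all W → L
n=13: only reaches 9(W), 8(W), 7(W), 5(W), all W → L
n=14: only reaches 10(W), 9(W), 8(W), 6(W), all W → L
n=15: only reaches 11(W), 10(W), 9(W), 7(W), all W → L
n=16: reaches L-position 12 → W
n=17: reaches L-position 13 → W
n=18: reaches L-position 14 → W
n=19: reaches L-position 15 → W
n=20: reaches L-position 15 → W
n=21: reaches L-position 15 → W
n=22: reaches L-position 14 → W
n=23: reaches L-position 15 → W
n=24: only reaches 20(W), 19(W), 18(W), 16(W), all W → L
n=25: only reaches 21(W), 20(W), 19(W), 17(W), all W → L
n=26: only reaches 22(W), 21(W), 20(W), 18(W), all W → L
n=27: only reaches 23(W), 22(W), 21(W), 19(W), all W → L
n=28: reaches L-position 24 → W
n=29: reaches L-position 25 → W
n=30: reaches L-position 26 → W
n=31: reaches L-position 27 → W
n=32: reaches L-position 27 → W
n=33: reaches L-position 27 → W
n=34: reaches L-position 26 → W
n=35: reaches L-position 27 → W
n=36: only reaches 32(W), 31(W), 30(W), 28(W), all W → L
n=37: only reaches 33(W), 32(W), 31(W), 29(W), all W → L
n=38: only reaches 34(W), 33(W), 32(W), 30(W), all W → L
n=39: only reaches 35(W), 34(W), 33(W), 31(W), all W → L
n=40: reaches L-position 36 → W
n=41: reaches L-position 37 → W
n=42: reaches L-position 38 → W
n=43: reaches L-position 39 → W
Reading off the rows marked L gives the requested list; there are 16 such values of n.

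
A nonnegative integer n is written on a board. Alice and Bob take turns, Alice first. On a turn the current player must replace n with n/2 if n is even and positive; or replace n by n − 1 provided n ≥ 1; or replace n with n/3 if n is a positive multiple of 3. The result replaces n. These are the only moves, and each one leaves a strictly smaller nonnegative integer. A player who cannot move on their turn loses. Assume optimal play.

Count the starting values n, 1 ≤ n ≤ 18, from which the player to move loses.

Label each position W (a win for the player to move) or L (a loss). A position with no legal move is L; any other position is W exactly when some move reaches an L, and L when every move reaches a W.
n=0: no move → L
n=1: →0(L), so W
n=2: →1(W) only, which is W, so L
n=3: →2(L), so W
n=4: →2(L), so W
n=5: →4(W) only, which is W, so L
n=6: →2(L), so W
n=7: →6(W) only, which is W, so L
n=8: →7(L), so W
n=9: →3(W), 8(W) — all W, so L
n=10: →5(L), so W
n=11: →10(W) only, which is W, so L
n=12: →11(L), so W
n=13: →12(W) only, which is W, so L
n=14: →7(L), so W
n=15: →5(L), so W
n=16: →8(W), 15(W) — all W, so L
n=17: →16(L), so W
n=18: →9(L), so W
L entries with 1 ≤ n ≤ 18 (n=0 is outside the asked range and is not counted): n = 2, 5, 7, 9, 11, 13, 16; that makes 7.

7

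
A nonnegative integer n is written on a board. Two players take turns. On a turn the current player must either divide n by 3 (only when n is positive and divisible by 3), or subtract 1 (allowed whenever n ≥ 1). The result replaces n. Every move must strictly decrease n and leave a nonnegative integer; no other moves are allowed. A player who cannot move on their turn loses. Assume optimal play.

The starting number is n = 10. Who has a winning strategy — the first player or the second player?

Positions with no move are L. A position that does have a move is losing for the player to move precisely when every available move leads to a winning position for the opponent. Fill in the labels:
n=0: no move → L
n=1: can move to 0, which is L ⇒ W
n=2: the only move is to 1(W), a W ⇒ L
n=3: can move to 2, which is L ⇒ W
n=4: the only move is to 3(W), a W ⇒ L
n=5: can move to 4, which is L ⇒ W
n=6: can move to 2, which is L ⇒ W
n=7: the only move is to 6(W), a W ⇒ L
n=8: can move to 7, which is L ⇒ W
n=9: moves to 3(W), 8(W); every one is W ⇒ L
n=10: can move to 9, which is L ⇒ W
From 10 the player to move can move to 9, reaching an L position.

The first player wins.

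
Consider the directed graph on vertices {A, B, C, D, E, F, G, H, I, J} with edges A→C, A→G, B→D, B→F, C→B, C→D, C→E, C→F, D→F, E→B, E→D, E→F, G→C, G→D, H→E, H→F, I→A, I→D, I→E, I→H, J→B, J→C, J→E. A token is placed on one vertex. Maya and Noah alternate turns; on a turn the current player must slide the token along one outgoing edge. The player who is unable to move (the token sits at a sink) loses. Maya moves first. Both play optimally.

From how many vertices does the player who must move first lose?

Compute win/loss labels from the base case upward. A position with no move is L. Any other position is W if it can reach an L in one move, else L.
Every edge goes from a vertex to one that appears earlier in the order F, D, B, E, C, G, A, J, H, I, so processing vertices in that order labels each vertex after all of its successors.
F: no outgoing edge → L
D: can move to F, which is L ⇒ W
B: can move to F, which is L ⇒ W
E: can move to F, which is L ⇒ W
C: can move to F, which is L ⇒ W
G: moves to C(W), D(W); every one is W ⇒ L
A: can move to G, which is L ⇒ W
J: moves to C(W), E(W), B(W); every one is W ⇒ L
H: can move to F, which is L ⇒ W
I: moves to H(W), A(W), E(W), D(W); every one is W ⇒ L
The L vertices are F, G, I, J; that is 4 in all.

4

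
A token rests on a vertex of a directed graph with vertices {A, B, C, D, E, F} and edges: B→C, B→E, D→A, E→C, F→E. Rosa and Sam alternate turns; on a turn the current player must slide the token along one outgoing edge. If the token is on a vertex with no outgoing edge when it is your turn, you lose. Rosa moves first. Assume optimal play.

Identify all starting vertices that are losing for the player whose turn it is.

A, C, F

Classify positions by backward induction: terminal positions (no move available) are L. From any other position, the mover wins iff some move reaches an L.
Every edge goes from a vertex to one that appears earlier in the order C, A, E, F, D, B, so processing vertices in that order labels each vertex after all of its successors.
C: no outgoing edge → L
A: no outgoing edge → L
E: →C(L), so W
F: →E(W) only, which is W, so L
D: →A(L), so W
B: →C(L), so W
The losing starting vertices are exactly the entries labelled L in this table (3 of them).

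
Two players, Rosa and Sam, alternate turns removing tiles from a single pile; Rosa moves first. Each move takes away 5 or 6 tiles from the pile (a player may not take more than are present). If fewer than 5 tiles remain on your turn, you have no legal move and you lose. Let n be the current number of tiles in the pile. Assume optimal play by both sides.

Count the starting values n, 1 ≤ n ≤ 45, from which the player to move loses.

Build the W/L table. Terminal = L. A non-terminal position is W if it has a move to some L; otherwise it is L.
n=0: no move → L
n=1: no move → L
n=2: no move → L
n=3: no move → L
n=4: no move → L
n=5: W (go to 0, an L position)
n=6: W (go to 1, an L position)
n=7: W (go to 2, an L position)
n=8: W (go to 3, an L position)
n=9: W (go to 4, an L position)
n=10: W (go to 4, an L position)
n=11: L (options 6(W), 5(W) are all W)
n=12: L (options 7(W), 6(W) are all W)
n=13: L (options 8(W), 7(W) are all W)
n=14: L (options 9(W), 8(W) are all W)
n=15: L (options 10(W), 9(W) are all W)
n=16: W (go to 11, an L position)
n=17: W (go to 12, an L position)
n=18: W (go to 13, an L position)
n=19: W (go to 14, an L position)
n=20: W (go to 15, an L position)
n=21: W (go to 15, an L position)
n=22: L (options 17(W), 16(W) are all W)
n=23: L (options 18(W), 17(W) are all W)
n=24: L (options 19(W), 18(W) are all W)
n=25: L (options 20(W), 19(W) are all W)
n=26: L (options 21(W), 20(W) are all W)
n=27: W (go to 22, an L position)
n=28: W (go to 23, an L position)
n=29: W (go to 24, an L position)
n=30: W (go to 25, an L position)
n=31: W (go to 26, an L position)
n=32: W (go to 26, an L position)
n=33: L (options 28(W), 27(W) are all W)
n=34: L (options 29(W), 28(W) are all W)
n=35: L (options 30(W), 29(W) are all W)
n=36: L (options 31(W), 30(W) are all W)
n=37: L (options 32(W), 31(W) are all W)
n=38: W (go to 33, an L position)
n=39: W (go to 34, an L position)
n=40: W (go to 35, an L position)
n=41: W (go to 36, an L position)
n=42: W (go to 37, an L position)
n=43: W (go to 37, an L position)
n=44: L (options 39(W), 38(W) are all W)
n=45: L (options 40(W), 39(W) are all W)
L entries with 1 ≤ n ≤ 45 (n=0 is outside the asked range and is not counted): n = 1, 2, 3, 4, 11, 12, 13, 14, 15, 22, 23, 24, 25, 26, 33, 34, 35, 36, 37, 44, 45; that makes 21.

21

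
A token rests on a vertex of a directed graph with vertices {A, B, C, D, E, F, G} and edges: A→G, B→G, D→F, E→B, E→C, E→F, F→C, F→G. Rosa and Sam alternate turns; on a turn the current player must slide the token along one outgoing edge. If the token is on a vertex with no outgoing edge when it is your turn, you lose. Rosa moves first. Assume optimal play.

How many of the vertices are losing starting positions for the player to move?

Positions with no move are L. A position that does have a move is losing for the player to move precisely when every available move leads to a winning position for the opponent. Fill in the labels:
Every edge goes from a vertex to one that appears earlier in the order G, C, F, A, D, B, E, so processing vertices in that order labels each vertex after all of its successors.
G: no outgoing edge → L
C: no outgoing edge → L
F: W (go to C, an L position)
A: W (go to G, an L position)
D: L (sole option F(W) is W)
B: W (go to G, an L position)
E: W (go to C, an L position)
The L vertices are C, D, G; that is 3 in all.

3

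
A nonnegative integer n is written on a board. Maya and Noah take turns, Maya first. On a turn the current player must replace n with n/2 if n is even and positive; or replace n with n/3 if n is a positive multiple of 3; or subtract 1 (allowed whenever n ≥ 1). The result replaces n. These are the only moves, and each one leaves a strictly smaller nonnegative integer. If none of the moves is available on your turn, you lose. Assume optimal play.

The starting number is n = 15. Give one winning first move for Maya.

Move to 5.

Compute win/loss labels from the base case upward. A position with no move is L. Any other position is W if it can reach an L in one move, else L.
n=0: no move → L
n=1: W (go to 0, an L position)
n=2: L (sole option 1(W) is W)
n=3: W (go to 2, an L position)
n=4: W (go to 2, an L position)
n=5: L (sole option 4(W) is W)
n=6: W (go to 2, an L position)
n=7: L (sole option 6(W) is W)
n=8: W (go to 7, an L position)
n=9: L (options 3(W), 8(W) are all W)
n=10: W (go to 5, an L position)
n=11: L (sole option 10(W) is W)
n=12: W (go to 11, an L position)
n=13: L (sole option 12(W) is W)
n=14: W (go to 7, an L position)
n=15: W (go to 5, an L position)
From 15, the L positions reachable in one move are: 5.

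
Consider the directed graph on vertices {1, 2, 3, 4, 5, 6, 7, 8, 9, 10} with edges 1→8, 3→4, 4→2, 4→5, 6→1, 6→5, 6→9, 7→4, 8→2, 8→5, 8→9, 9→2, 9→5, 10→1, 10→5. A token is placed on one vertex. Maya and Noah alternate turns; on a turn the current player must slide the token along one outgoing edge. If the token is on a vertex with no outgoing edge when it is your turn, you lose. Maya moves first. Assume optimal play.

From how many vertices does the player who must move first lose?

5

Work bottom-up. With no move the player to move loses. Otherwise the position is W if at least one move leads to an L position for the opponent, and L if every move leads to a W.
Every edge goes from a vertex to one that appears earlier in the order 2, 5, 9, 8, 1, 4, 6, 7, 3, 10, so processing vertices in that order labels each vertex after all of its successors.
2: no outgoing edge → L
5: no outgoing edge → L
9: can move to 5, which is L ⇒ W
8: can move to 5, which is L ⇒ W
1: the only move is to 8(W), a W ⇒ L
4: can move to 5, which is L ⇒ W
6: can move to 1, which is L ⇒ W
7: the only move is to 4(W), a W ⇒ L
3: the only move is to 4(W), a W ⇒ L
10: can move to 1, which is L ⇒ W
The L vertices are 1, 2, 3, 5, 7; that is 5 in all.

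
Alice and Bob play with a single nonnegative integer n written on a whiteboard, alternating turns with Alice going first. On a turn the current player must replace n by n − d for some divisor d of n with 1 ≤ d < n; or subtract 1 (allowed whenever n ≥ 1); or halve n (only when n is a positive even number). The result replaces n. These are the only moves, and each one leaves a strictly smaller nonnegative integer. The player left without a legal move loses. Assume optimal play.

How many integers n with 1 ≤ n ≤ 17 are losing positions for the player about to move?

Build the W/L table. Terminal = L. A non-terminal position is W if it has a move to some L; otherwise it is L.
n=0: no move → L
n=1: W (go to 0, an L position)
n=2: L (sole option 1(W) is W)
n=3: W (go to 2, an L position)
n=4: W (go to 2, an L position)
n=5: L (sole option 4(W) is W)
n=6: W (go to 5, an L position)
n=7: L (sole option 6(W) is W)
n=8: W (go to 7, an L position)
n=9: L (options 6(W), 8(W) are all W)
n=10: W (go to 5, an L position)
n=11: L (sole option 10(W) is W)
n=12: W (go to 9, an L position)
n=13: L (sole option 12(W) is W)
n=14: W (go to 7, an L position)
n=15: L (options 10(W), 12(W), 14(W) are all W)
n=16: W (go to 15, an L position)
n=17: L (sole option 16(W) is W)
L entries with 1 ≤ n ≤ 17 (n=0 is outside the asked range and is not counted): n = 2, 5, 7, 9, 11, 13, 15, 17; that makes 8.

8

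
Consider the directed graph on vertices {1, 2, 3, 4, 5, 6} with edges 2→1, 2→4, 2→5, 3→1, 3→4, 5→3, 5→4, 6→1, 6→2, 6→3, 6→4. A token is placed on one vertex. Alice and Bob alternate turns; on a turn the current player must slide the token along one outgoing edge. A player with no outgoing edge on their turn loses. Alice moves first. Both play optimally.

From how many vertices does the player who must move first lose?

2

Use the standard recursion: the mover loses at a terminal position; elsewhere, the mover wins exactly when some move hands the opponent an L position.
Every edge goes from a vertex to one that appears earlier in the order 1, 4, 3, 5, 2, 6, so processing vertices in that order labels each vertex after all of its successors.
1: no outgoing edge → L
4: no outgoing edge → L
3: reaches L-position 4 → W
5: reaches L-position 4 → W
2: reaches L-position 4 → W
6: reaches L-position 4 → W
The L vertices are 1, 4; that is 2 in all.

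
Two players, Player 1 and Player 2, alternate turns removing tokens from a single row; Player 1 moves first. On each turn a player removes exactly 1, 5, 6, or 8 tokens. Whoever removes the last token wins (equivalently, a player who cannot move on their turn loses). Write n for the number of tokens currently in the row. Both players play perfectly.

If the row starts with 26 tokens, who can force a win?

Player 2 wins.

Build the W/L table. Terminal = L. A non-terminal position is W if it has a move to some L; otherwise it is L.
n=0: no move → L
n=1: reaches L-position 0 → W
n=2: only reaches 1(W), which is W → L
n=3: reaches L-position 2 → W
n=4: only reaches 3(W), which is W → L
n=5: reaches L-position 4 → W
n=6: reaches L-position 0 → W
n=7: reaches L-position 2 → W
n=8: reaches L-position 2 → W
n=9: reaches L-position 4 → W
n=10: reaches L-position 4 → W
n=11: only reaches 10(W), 6(W), 5(W), 3(W), all W → L
n=12: reaches L-position 11 → W
n=13: only reaches 12(W), 8(W), 7(W), 5(W), all W → L
n=14: reaches L-position 13 → W
n=15: only reaches 14(W), 10(W), 9(W), 7(W), all W → L
n=16: reaches L-position 15 → W
n=17: reaches L-position 11 → W
n=18: reaches L-position 13 → W
n=19: reaches L-position 13 → W
n=20: reaches L-position 15 → W
n=21: reaches L-position 15 → W
n=22: only reaches 21(W), 17(W), 16(W), 14(W), all W → L
n=23: reaches L-position 22 → W
n=24: only reaches 23(W), 19(W), 18(W), 16(W), all W → L
n=25: reaches L-position 24 → W
n=26: only reaches 25(W), 21(W), 20(W), 18(W), all W → L
The starting position 26 is L: whatever Player 1 does, the opponent receives a W position.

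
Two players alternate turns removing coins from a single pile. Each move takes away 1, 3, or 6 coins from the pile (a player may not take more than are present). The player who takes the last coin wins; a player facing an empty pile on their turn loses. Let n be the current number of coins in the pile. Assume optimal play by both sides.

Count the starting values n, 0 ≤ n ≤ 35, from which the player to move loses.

12

Build the W/L table. Terminal = L. A non-terminal position is W if it has a move to some L; otherwise it is L.
n=0: no move → L
n=1: →0(L), so W
n=2: →1(W) only, which is W, so L
n=3: →2(L), so W
n=4: →3(W), 1(W) — all W, so L
n=5: →4(L), so W
n=6: →0(L), so W
n=7: →4(L), so W
n=8: →2(L), so W
n=9: →8(W), 6(W), 3(W) — all W, so L
n=10: →9(L), so W
n=11: →10(W), 8(W), 5(W) — all W, so L
n=12: →11(L), so W
n=13: →12(W), 10(W), 7(W) — all W, so L
n=14: →13(L), so W
n=15: →9(L), so W
n=16: →13(L), so W
n=17: →11(L), so W
n=18: →17(W), 15(W), 12(W) — all W, so L
n=19: →18(L), so W
n=20: →19(W), 17(W), 14(W) — all W, so L
n=21: →20(L), so W
n=22: →21(W), 19(W), 16(W) — all W, so L
n=23: →22(L), so W
n=24: →18(L), so W
n=25: →22(L), so W
n=26: →20(L), so W
n=27: →26(W), 24(W), 21(W) — all W, so L
n=28: →27(L), so W
n=29: →28(W), 26(W), 23(W) — all W, so L
n=30: →29(L), so W
n=31: →30(W), 28(W), 25(W) — all W, so L
n=32: →31(L), so W
n=33: →27(L), so W
n=34: →31(L), so W
n=35: →29(L), so W
L entries with 0 ≤ n ≤ 35: n = 0, 2, 4, 9, 11, 13, 18, 20, 22, 27, 29, 31; that makes 12.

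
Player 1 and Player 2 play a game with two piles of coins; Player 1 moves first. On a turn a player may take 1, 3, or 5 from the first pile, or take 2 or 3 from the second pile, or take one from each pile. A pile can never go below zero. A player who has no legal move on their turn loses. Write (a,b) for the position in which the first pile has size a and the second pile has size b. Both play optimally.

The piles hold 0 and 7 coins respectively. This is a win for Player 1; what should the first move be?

Label each position W (a win for the player to move) or L (a loss). A position with no legal move is L; any other position is W exactly when some move reaches an L, and L when every move reaches a W.
No move ever increases a pile, so every position that can arise here has a ≤ 0 and b ≤ 7; it is enough to label the cells with 0 ≤ a ≤ 0 and 0 ≤ b ≤ 7.
Every move lowers a or b (never raises either), so fill the grid row by row in increasing a, and left to right within a row: each cell's successors are then already labelled.
      b=0  b=1  b=2  b=3  b=4  b=5  b=6  b=7
a=0:    L    L    W    W    W    L    L    W
Cells with no legal move (terminal, hence L): (0,0), (0,1).
The remaining L cells, each justified by listing all of its moves:
(0,5): L (options (0,3)(W), (0,2)(W) are all W)
(0,6): L (options (0,4)(W), (0,3)(W) are all W)
Every other cell has at least one move into one of the L cells above, so it is W.
From (0,7), the L positions reachable in one move are: (0,5).

Move to (0,5).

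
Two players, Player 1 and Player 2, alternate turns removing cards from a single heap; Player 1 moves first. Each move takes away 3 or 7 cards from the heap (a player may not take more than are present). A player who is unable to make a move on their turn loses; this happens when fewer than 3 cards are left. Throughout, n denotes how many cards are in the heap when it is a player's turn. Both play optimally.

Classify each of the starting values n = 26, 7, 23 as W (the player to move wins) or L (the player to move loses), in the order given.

Work bottom-up. With no move the player to move loses. Otherwise the position is W if at least one move leads to an L position for the opponent, and L if every move leads to a W.
n=0: no move → L
n=1: no move → L
n=2: no move → L
n=3: reaches L-position 0 → W
n=4: reaches L-position 1 → W
n=5: reaches L-position 2 → W
n=6: only reaches 3(W), which is W → L
n=7: reaches L-position 0 → W
n=8: reaches L-position 1 → W
n=9: reaches L-position 6 → W
n=10: only reaches 7(W), 3(W), all W → L
n=11: only reaches 8(W), 4(W), all W → L
n=12: only reaches 9(W), 5(W), all W → L
n=13: reaches L-position 10 → W
n=14: reaches L-position 11 → W
n=15: reaches L-position 12 → W
n=16: only reaches 13(W), 9(W), all W → L
n=17: reaches L-position 10 → W
n=18: reaches L-position 11 → W
n=19: reaches L-position 16 → W
n=20: only reaches 17(W), 13(W), all W → L
n=21: only reaches 18(W), 14(W), all W → L
n=22: only reaches 19(W), 15(W), all W → L
n=23: reaches L-position 20 → W
n=24: reaches L-position 21 → W
n=25: reaches L-position 22 → W
n=26: only reaches 23(W), 19(W), all W → L

26: L, 7: W, 23: W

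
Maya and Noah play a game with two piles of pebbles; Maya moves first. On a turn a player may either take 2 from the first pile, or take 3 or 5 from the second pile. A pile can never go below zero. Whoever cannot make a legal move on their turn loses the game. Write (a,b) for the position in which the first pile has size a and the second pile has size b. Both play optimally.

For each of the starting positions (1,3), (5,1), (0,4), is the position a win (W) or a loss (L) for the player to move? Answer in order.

(1,3): W, (5,1): L, (0,4): W

Classify positions by backward induction: terminal positions (no move available) are L. From any other position, the mover wins iff some move reaches an L.
No move ever increases a pile, so every position that can arise here has a ≤ 5 and b ≤ 4; it is enough to label the cells with 0 ≤ a ≤ 5 and 0 ≤ b ≤ 4.
Every move lowers a or b (never raises either), so fill the grid row by row in increasing a, and left to right within a row: each cell's successors are then already labelled.
      b=0  b=1  b=2  b=3  b=4
a=0:    L    L    L    W    W
a=1:    L    L    L    W    W
a=2:    W    W    W    L    L
a=3:    W    W    W    L    L
a=4:    L    L    L    W    W
a=5:    L    L    L    W    W
Cells with no legal move (terminal, hence L): (0,0), (0,1), (0,2), (1,0), (1,1), (1,2).
The remaining L cells, each justified by listing all of its moves:
(2,3): →(0,3)(W), (2,0)(W) — all W, so L
(2,4): →(0,4)(W), (2,1)(W) — all W, so L
(3,3): →(1,3)(W), (3,0)(W) — all W, so L
(3,4): →(1,4)(W), (3,1)(W) — all W, so L
(4,0): →(2,0)(W) only, which is W, so L
(4,1): →(2,1)(W) only, which is W, so L
(4,2): →(2,2)(W) only, which is W, so L
(5,0): →(3,0)(W) only, which is W, so L
(5,1): →(3,1)(W) only, which is W, so L
(5,2): →(3,2)(W) only, which is W, so L
Every other cell has at least one move into one of the L cells above, so it is W.
(1,3): the move to (1,0) reaches an L cell, so W
(5,1): one of the L cells justified above, so L
(0,4): the move to (0,1) reaches an L cell, so W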